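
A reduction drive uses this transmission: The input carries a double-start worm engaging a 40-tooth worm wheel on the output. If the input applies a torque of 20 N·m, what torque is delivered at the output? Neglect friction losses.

400 N·m

After the worm (40/2): 20 × 20 = 400 N·m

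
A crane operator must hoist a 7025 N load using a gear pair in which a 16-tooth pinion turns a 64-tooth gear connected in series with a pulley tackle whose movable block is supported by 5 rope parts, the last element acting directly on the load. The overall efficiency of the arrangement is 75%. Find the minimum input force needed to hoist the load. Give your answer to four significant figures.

468.3 N

Gear pair MA = 64/16 = 4.
Block-and-tackle MA = number of supporting rope parts = 5.
Combined ideal MA = 4 × 5 = 20.
Actual MA = 20 × 0.75 = 15.
Effort = load / actual MA = 7025 / 15 = 468.33 N.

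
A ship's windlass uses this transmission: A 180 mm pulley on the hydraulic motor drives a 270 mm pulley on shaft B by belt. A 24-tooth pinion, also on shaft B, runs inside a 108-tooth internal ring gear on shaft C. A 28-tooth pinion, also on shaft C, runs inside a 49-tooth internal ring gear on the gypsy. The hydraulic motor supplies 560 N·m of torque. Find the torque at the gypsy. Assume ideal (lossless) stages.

belt 270/180 = 1.5 → τ = 560·1.5 = 840 N·m
internal gear 108/24 = 4.5 → τ = 840·4.5 = 3780 N·m
internal gear 49/28 = 1.75 → τ = 3780·1.75 = 6615 N·m

6615 N·m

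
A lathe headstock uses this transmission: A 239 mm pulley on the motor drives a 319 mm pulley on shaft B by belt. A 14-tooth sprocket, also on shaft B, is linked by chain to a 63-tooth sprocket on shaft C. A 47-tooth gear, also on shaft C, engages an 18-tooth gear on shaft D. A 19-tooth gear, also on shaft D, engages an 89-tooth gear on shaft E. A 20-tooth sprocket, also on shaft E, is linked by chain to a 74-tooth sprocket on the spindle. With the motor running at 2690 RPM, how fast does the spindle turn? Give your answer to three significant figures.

belt 319/239 = 1.3347 → 2690/1.3347 = 2015.4 RPM
chain 63/14 = 4.5 → 2015.4/4.5 = 447.86 RPM
gear mesh 18/47 = 0.38298 → 447.86/0.38298 = 1169.4 RPM
gear mesh 89/19 = 4.6842 → 1169.4/4.6842 = 249.65 RPM
chain 74/20 = 3.7 → 249.65/3.7 = 67.474 RPM

67.5 RPM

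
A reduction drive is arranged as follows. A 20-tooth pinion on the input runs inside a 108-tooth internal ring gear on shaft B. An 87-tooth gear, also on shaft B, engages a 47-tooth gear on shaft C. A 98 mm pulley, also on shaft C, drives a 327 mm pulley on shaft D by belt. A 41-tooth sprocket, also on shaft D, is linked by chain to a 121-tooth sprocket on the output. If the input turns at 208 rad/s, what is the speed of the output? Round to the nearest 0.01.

7.24 rad/s

internal gear 108/20 = 5.4 → 208/5.4 = 38.519 rad/s
gear mesh 47/87 = 0.54023 → 38.519/0.54023 = 71.3 rad/s
belt 327/98 = 3.3367 → 71.3/3.3367 = 21.368 rad/s
chain 121/41 = 2.9512 → 21.368/2.9512 = 7.2405 rad/s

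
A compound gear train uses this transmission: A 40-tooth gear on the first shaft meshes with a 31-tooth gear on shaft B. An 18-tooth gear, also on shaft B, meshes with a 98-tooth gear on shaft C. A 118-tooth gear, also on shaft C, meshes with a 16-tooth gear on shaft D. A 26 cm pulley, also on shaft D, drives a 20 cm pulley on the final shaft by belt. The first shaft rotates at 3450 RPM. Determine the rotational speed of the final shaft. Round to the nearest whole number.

the first shaft → shaft B (gear mesh, 31/40): 3450 ÷ 0.775 = 4451.6 RPM
shaft B → shaft C (gear mesh, 98/18): 4451.6 ÷ 5.4444 = 817.64 RPM
shaft C → shaft D (gear mesh, 16/118): 817.64 ÷ 0.13559 = 6030.1 RPM
shaft D → the final shaft (belt, 20/26): 6030.1 ÷ 0.76923 = 7839.2 RPM

7839 RPM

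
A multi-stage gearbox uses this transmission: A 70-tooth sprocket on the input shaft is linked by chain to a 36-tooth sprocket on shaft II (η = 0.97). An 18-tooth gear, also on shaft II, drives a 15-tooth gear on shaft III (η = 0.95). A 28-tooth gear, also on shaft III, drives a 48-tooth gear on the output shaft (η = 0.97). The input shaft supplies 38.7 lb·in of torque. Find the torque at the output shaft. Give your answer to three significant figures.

25.4 lb·in

chain 36/70 = 0.51429 → τ = 38.7·0.51429·0.97 = 19.306 lb·in
gear mesh 15/18 = 0.83333 → τ = 19.306·0.83333·0.95 = 15.284 lb·in
gear mesh 48/28 = 1.7143 → τ = 15.284·1.7143·0.97 = 25.415 lb·in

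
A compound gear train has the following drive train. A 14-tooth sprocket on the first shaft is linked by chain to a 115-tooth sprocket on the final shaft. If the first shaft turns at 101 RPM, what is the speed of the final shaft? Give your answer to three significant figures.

the first shaft → the final shaft (chain, 115/14): 101 ÷ 8.2143 = 12.296 RPM

12.3 RPM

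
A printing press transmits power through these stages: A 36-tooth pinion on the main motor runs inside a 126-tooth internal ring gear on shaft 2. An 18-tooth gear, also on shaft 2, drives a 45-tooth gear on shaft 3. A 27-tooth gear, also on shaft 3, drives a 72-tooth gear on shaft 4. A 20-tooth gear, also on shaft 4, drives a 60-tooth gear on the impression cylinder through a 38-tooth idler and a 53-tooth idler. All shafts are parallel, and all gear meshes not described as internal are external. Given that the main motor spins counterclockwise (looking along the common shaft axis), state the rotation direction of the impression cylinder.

clockwise

the main motor → shaft 2: internal mesh, same direction → CCW.
shaft 2 → shaft 3: external mesh, 1 reversal → CW.
shaft 3 → shaft 4: external mesh, 1 reversal → CCW.
shaft 4 → the impression cylinder: driver → idler → idler → driven is 3 external meshes, 3 reversals → CW.
5 reversals in total — an odd number — so the impression cylinder turns opposite to the main motor.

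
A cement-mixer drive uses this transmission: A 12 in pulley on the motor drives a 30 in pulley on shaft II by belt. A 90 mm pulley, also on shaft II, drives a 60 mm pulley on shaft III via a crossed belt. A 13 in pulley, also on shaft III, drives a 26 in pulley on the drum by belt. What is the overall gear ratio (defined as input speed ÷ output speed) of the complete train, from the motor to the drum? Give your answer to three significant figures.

Each stage contributes driven/driver: belt 30/12 = 2.5, belt 60/90 = 0.66667, belt 26/13 = 2.
Overall: 2.5 × 0.66667 × 2 = 3.3333.

3.33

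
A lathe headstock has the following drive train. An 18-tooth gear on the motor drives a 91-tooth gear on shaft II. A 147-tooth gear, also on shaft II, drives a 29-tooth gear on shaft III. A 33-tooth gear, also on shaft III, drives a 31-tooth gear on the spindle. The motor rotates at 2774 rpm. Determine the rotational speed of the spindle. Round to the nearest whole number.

2961 rpm

Gear mesh: ratio = 91/18 = 5.0556, so shaft II turns at 2774 / 5.0556 = 548.7 rpm.
Gear mesh: ratio = 29/147 = 0.19728, so shaft III turns at 548.7 / 0.19728 = 2781.4 rpm.
Gear mesh: ratio = 31/33 = 0.93939, so the spindle turns at 2781.4 / 0.93939 = 2960.8 rpm.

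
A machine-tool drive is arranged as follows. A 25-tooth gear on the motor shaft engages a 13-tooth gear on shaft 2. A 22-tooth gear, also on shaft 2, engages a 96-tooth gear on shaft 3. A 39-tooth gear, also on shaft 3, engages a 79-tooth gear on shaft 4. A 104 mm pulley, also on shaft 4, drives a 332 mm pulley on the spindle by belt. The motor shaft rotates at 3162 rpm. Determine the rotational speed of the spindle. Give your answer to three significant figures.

215 rpm

gear mesh 13/25 = 0.52 → 3162/0.52 = 6080.8 rpm
gear mesh 96/22 = 4.3636 → 6080.8/4.3636 = 1393.5 rpm
gear mesh 79/39 = 2.0256 → 1393.5/2.0256 = 687.94 rpm
belt 332/104 = 3.1923 → 687.94/3.1923 = 215.5 rpm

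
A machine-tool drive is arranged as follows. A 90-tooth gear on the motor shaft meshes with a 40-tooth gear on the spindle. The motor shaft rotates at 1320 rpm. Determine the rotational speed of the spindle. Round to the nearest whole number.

2970 rpm

the motor shaft → the spindle (gear mesh, 40/90): 1320 ÷ 0.44444 = 2970 rpm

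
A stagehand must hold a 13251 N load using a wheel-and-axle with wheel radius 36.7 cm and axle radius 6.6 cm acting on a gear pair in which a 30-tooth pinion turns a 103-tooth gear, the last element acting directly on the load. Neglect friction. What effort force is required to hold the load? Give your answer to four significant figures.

Wheel-and-axle MA = R/r = 36.7/6.6 = 5.5606.
Gear pair MA = 103/30 = 3.4333.
Combined ideal MA = 5.5606 × 3.4333 = 19.091.
Effort = load / MA = 13251 / 19.091 = 694.08 N.

694.1 N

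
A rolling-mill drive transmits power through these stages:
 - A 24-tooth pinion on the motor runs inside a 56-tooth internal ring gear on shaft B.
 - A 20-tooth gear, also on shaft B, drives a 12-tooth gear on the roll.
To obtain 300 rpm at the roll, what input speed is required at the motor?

420 rpm

Overall ratio R = 2.3333 × 0.6 = 1.4.
Required input speed = output speed × R = 300 × 1.4 = 420 rpm.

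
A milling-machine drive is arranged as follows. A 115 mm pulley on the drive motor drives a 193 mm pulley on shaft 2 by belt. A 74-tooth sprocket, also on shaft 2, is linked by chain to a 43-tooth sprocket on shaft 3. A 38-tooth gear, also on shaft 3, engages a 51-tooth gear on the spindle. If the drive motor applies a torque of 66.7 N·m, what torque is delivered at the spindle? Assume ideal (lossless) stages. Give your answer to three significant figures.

87.3 N·m

belt 193/115 = 1.6783 → τ = 66.7·1.6783 = 111.94 N·m
chain 43/74 = 0.58108 → τ = 111.94·0.58108 = 65.046 N·m
gear mesh 51/38 = 1.3421 → τ = 65.046·1.3421 = 87.299 N·m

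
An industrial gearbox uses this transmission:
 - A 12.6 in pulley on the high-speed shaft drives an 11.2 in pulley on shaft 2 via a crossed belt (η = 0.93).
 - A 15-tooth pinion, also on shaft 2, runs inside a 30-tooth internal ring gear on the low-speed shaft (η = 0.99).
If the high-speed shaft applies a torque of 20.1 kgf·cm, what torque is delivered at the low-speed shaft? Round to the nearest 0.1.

32.9 kgf·cm

After the belt (11.2/12.6): 20.1 × 0.88889 × 0.93 = 16.616 kgf·cm
After the internal gear (30/15): 16.616 × 2 × 0.99 = 32.9 kgf·cm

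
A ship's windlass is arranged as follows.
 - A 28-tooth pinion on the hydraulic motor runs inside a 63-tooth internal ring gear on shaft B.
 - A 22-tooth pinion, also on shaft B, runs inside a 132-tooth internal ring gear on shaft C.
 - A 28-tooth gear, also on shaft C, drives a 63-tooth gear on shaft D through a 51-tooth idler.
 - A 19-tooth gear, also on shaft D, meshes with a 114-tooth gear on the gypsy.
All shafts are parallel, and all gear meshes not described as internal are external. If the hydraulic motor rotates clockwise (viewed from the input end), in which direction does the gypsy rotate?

counterclockwise

the hydraulic motor → shaft B: internal mesh, same direction → CW.
shaft B → shaft C: internal mesh, same direction → CW.
shaft C → shaft D: driver → idler → driven is 2 external meshes, 2 reversals → CW.
shaft D → the gypsy: external mesh, 1 reversal → CCW.
3 reversals in total — an odd number — so the gypsy turns opposite to the hydraulic motor.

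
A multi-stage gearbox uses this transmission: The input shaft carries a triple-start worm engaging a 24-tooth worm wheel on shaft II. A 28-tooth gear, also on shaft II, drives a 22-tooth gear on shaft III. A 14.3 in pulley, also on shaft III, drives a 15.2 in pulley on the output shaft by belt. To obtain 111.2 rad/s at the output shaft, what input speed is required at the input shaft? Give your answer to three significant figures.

743 rad/s

Overall ratio R = 8 × 0.78571 × 1.0629 = 6.6813.
Required input speed = output speed × R = 111.2 × 6.6813 = 742.96 rad/s.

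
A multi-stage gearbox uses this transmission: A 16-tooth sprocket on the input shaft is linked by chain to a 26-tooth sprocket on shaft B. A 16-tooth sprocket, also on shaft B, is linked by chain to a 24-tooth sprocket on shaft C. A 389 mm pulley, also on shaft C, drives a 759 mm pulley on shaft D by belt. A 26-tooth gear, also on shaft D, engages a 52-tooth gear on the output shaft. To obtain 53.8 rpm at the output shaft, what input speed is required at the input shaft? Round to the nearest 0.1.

Overall ratio R = 1.625 × 1.5 × 1.9512 × 2 = 9.5119.
Required input speed = output speed × R = 53.8 × 9.5119 = 511.74 rpm.

511.7 rpm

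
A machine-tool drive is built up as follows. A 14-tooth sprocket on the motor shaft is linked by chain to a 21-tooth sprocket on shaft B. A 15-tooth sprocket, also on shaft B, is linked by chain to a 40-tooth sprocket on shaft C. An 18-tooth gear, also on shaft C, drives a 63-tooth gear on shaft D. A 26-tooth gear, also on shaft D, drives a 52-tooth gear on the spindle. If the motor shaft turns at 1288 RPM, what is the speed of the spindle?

the motor shaft → shaft B (chain, 21/14): 1288 ÷ 1.5 = 858.67 RPM
shaft B → shaft C (chain, 40/15): 858.67 ÷ 2.6667 = 322 RPM
shaft C → shaft D (gear mesh, 63/18): 322 ÷ 3.5 = 92 RPM
shaft D → the spindle (gear mesh, 52/26): 92 ÷ 2 = 46 RPM

46 RPM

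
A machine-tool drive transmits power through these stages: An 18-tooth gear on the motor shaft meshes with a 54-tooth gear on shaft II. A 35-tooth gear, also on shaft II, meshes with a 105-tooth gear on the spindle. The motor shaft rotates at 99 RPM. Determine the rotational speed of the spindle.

gear mesh 54/18 = 3 → 99/3 = 33 RPM
gear mesh 105/35 = 3 → 33/3 = 11 RPM

11 RPM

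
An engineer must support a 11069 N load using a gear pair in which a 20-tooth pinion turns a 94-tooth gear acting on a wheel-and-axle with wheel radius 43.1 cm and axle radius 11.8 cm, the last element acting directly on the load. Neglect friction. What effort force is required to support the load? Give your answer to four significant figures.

644.8 N

Gear pair MA = 94/20 = 4.7.
Wheel-and-axle MA = R/r = 43.1/11.8 = 3.6525.
Combined ideal MA = 4.7 × 3.6525 = 17.167.
Effort = load / MA = 11069 / 17.167 = 644.79 N.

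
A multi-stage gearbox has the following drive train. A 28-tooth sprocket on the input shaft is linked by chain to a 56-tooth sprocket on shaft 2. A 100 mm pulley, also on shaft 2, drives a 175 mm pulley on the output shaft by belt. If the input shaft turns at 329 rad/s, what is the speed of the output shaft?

94 rad/s

Chain: ratio = 56/28 = 2, so shaft 2 turns at 329 / 2 = 164.5 rad/s.
Belt: ratio = 175/100 = 1.75, so the output shaft turns at 164.5 / 1.75 = 94 rad/s.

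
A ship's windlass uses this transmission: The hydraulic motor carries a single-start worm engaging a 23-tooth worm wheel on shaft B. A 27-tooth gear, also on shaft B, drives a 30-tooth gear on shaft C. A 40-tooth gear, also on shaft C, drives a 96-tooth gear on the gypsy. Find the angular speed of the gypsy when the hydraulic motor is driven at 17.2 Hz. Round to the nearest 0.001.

0.280 Hz

worm 23/1 = 23 → 17.2/23 = 0.74783 Hz
gear mesh 30/27 = 1.1111 → 0.74783/1.1111 = 0.67304 Hz
gear mesh 96/40 = 2.4 → 0.67304/2.4 = 0.28043 Hz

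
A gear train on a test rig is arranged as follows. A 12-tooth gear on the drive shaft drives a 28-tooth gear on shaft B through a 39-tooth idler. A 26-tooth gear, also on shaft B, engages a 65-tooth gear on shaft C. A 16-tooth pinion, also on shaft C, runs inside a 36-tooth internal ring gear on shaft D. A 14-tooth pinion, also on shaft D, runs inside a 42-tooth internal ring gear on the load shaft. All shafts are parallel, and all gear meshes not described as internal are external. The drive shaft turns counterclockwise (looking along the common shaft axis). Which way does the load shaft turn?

clockwise

the drive shaft → shaft B: driver → idler → driven is 2 external meshes, 2 reversals → CCW.
shaft B → shaft C: external mesh, 1 reversal → CW.
shaft C → shaft D: internal mesh, same direction → CW.
shaft D → the load shaft: internal mesh, same direction → CW.
3 reversals in total — an odd number — so the load shaft turns opposite to the drive shaft.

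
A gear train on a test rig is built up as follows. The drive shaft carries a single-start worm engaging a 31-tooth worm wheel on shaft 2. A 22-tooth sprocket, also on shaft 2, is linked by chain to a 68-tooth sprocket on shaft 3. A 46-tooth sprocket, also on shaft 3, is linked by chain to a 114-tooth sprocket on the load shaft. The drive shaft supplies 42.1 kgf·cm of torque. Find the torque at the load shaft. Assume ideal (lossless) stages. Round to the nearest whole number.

9997 kgf·cm

Worm: ratio = 31/1 = 31; torque at shaft 2 = 42.1 × 31 = 1305.1 kgf·cm.
Chain: ratio = 68/22 = 3.0909; torque at shaft 3 = 1305.1 × 3.0909 = 4033.9 kgf·cm.
Chain: ratio = 114/46 = 2.4783; torque at the load shaft = 4033.9 × 2.4783 = 9997.2 kgf·cm.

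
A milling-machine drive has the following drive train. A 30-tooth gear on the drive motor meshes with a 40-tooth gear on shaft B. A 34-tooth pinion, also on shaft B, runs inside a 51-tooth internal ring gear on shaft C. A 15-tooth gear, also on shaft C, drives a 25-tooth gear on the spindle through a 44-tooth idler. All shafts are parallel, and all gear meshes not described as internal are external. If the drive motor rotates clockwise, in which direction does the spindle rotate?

anticlockwise

the drive motor → shaft B: external mesh, 1 reversal → CCW.
shaft B → shaft C: internal mesh, same direction → CCW.
shaft C → the spindle: driver → idler → driven is 2 external meshes, 2 reversals → CCW.
3 reversals in total — an odd number — so the spindle turns opposite to the drive motor.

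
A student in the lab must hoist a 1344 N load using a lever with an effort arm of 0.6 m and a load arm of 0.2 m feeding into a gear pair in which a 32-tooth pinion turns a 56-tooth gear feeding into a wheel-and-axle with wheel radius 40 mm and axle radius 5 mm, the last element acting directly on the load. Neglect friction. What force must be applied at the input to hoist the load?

32 N

Lever MA = effort arm / load arm = 0.6/0.2 = 3.
Gear pair MA = 56/32 = 1.75.
Wheel-and-axle MA = R/r = 40/5 = 8.
Combined ideal MA = 3 × 1.75 × 8 = 42.
Effort = load / MA = 1344 / 42 = 32 N.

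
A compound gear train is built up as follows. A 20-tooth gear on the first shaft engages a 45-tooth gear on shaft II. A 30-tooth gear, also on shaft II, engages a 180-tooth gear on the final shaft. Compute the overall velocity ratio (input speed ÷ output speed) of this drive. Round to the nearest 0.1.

13.5

Each stage contributes driven/driver: gear mesh 45/20 = 2.25, gear mesh 180/30 = 6.
Overall: 2.25 × 6 = 13.5.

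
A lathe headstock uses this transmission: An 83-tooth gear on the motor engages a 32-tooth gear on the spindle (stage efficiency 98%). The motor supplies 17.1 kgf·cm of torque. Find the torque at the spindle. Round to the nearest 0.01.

6.46 kgf·cm

gear mesh 32/83 = 0.38554 → τ = 17.1·0.38554·0.98 = 6.4609 kgf·cm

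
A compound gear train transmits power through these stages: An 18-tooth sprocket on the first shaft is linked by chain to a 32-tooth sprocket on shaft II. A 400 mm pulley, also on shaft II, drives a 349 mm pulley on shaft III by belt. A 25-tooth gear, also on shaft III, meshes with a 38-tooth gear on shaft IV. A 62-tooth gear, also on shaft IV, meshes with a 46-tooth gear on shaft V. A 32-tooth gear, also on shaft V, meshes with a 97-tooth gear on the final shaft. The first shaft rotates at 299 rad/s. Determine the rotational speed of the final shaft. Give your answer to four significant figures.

56.39 rad/s

the first shaft → shaft II (chain, 32/18): 299 ÷ 1.7778 = 168.19 rad/s
shaft II → shaft III (belt, 349/400): 168.19 ÷ 0.8725 = 192.77 rad/s
shaft III → shaft IV (gear mesh, 38/25): 192.77 ÷ 1.52 = 126.82 rad/s
shaft IV → shaft V (gear mesh, 46/62): 126.82 ÷ 0.74194 = 170.93 rad/s
shaft V → the final shaft (gear mesh, 97/32): 170.93 ÷ 3.0312 = 56.389 rad/s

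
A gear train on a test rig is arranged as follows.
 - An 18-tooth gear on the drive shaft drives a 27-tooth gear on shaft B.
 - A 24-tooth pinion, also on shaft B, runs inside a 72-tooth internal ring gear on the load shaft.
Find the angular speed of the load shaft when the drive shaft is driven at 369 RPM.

82 RPM

the drive shaft → shaft B (gear mesh, 27/18): 369 ÷ 1.5 = 246 RPM
shaft B → the load shaft (internal gear, 72/24): 246 ÷ 3 = 82 RPM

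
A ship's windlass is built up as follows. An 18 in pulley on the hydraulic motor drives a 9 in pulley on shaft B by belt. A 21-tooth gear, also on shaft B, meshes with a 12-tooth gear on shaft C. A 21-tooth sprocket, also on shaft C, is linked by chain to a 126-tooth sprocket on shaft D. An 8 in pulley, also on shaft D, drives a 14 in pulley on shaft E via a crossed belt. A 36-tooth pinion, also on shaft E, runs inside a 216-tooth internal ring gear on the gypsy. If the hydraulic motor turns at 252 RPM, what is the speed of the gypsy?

14 RPM

the hydraulic motor → shaft B (belt, 9/18): 252 ÷ 0.5 = 504 RPM
shaft B → shaft C (gear mesh, 12/21): 504 ÷ 0.57143 = 882 RPM
shaft C → shaft D (chain, 126/21): 882 ÷ 6 = 147 RPM
shaft D → shaft E (belt, 14/8): 147 ÷ 1.75 = 84 RPM
shaft E → the gypsy (internal gear, 216/36): 84 ÷ 6 = 14 RPM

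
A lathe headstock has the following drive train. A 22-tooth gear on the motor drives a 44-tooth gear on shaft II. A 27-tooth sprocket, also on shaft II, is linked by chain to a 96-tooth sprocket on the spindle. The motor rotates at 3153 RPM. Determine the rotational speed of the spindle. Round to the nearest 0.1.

443.4 RPM

Gear mesh: ratio = 44/22 = 2, so shaft II turns at 3153 / 2 = 1576.5 RPM.
Chain: ratio = 96/27 = 3.5556, so the spindle turns at 1576.5 / 3.5556 = 443.39 RPM.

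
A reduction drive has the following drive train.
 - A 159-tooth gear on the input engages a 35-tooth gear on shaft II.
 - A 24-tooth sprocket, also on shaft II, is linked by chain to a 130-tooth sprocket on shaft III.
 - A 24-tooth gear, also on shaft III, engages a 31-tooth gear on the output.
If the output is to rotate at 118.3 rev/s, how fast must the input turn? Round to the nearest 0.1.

182.2 rev/s

Overall ratio R = 0.22013 × 5.4167 × 1.2917 = 1.5401.
Required input speed = output speed × R = 118.3 × 1.5401 = 182.2 rev/s.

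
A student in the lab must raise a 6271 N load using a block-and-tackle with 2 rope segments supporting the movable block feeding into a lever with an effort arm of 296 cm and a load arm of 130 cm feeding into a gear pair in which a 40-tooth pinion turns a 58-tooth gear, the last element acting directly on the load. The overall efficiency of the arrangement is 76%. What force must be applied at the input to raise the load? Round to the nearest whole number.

Block-and-tackle MA = number of supporting rope parts = 2.
Lever MA = effort arm / load arm = 296/130 = 2.2769.
Gear pair MA = 58/40 = 1.45.
Combined ideal MA = 2 × 2.2769 × 1.45 = 6.6031.
Actual MA = 6.6031 × 0.76 = 5.0183.
Effort = load / actual MA = 6271 / 5.0183 = 1249.6 N.

1250 N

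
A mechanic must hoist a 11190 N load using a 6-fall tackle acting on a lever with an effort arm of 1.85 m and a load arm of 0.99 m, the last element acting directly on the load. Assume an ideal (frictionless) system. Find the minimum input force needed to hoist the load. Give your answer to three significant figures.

Block-and-tackle MA = number of supporting rope parts = 6.
Lever MA = effort arm / load arm = 1.85/0.99 = 1.8687.
Combined ideal MA = 6 × 1.8687 = 11.212.
Effort = load / MA = 11190 / 11.212 = 998.03 N.

998 N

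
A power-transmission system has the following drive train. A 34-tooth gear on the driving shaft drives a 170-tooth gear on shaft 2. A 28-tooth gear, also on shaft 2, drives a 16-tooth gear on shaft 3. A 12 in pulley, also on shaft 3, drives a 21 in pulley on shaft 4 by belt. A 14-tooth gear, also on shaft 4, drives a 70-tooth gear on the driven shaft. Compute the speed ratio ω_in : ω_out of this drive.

Each stage contributes driven/driver: gear mesh 170/34 = 5, gear mesh 16/28 = 0.57143, belt 21/12 = 1.75, gear mesh 70/14 = 5.
Overall: 5 × 0.57143 × 1.75 × 5 = 25.

25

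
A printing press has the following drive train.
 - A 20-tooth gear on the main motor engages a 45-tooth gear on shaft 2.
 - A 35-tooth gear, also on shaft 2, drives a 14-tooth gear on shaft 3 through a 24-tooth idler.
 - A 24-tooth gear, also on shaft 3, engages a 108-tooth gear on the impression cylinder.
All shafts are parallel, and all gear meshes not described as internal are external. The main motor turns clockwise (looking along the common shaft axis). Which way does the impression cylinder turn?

clockwise

the main motor → shaft 2: external mesh, 1 reversal → CCW.
shaft 2 → shaft 3: driver → idler → driven is 2 external meshes, 2 reversals → CCW.
shaft 3 → the impression cylinder: external mesh, 1 reversal → CW.
4 reversals in total — an even number — so the impression cylinder turns the same way as the main motor.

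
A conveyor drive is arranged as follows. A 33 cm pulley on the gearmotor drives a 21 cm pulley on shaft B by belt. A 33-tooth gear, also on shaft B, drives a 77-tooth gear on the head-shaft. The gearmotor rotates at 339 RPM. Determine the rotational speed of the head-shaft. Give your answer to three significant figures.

228 RPM

Belt: ratio = 21/33 = 0.63636, so shaft B turns at 339 / 0.63636 = 532.71 RPM.
Gear mesh: ratio = 77/33 = 2.3333, so the head-shaft turns at 532.71 / 2.3333 = 228.31 RPM.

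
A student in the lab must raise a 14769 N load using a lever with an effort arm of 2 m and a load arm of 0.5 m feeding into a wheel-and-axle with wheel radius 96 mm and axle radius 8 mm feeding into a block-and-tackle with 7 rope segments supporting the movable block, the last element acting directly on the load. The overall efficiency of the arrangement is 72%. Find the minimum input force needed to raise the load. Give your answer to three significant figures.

Lever MA = effort arm / load arm = 2/0.5 = 4.
Wheel-and-axle MA = R/r = 96/8 = 12.
Block-and-tackle MA = number of supporting rope parts = 7.
Combined ideal MA = 4 × 12 × 7 = 336.
Actual MA = 336 × 0.72 = 241.92.
Effort = load / actual MA = 14769 / 241.92 = 61.049 N.

61.0 N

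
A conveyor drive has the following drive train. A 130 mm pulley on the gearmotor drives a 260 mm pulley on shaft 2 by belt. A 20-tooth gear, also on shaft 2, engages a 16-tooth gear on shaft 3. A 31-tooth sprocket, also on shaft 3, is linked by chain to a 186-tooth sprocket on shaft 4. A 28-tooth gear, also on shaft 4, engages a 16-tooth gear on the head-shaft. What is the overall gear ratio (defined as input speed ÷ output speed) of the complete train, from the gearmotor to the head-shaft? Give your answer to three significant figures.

Each stage contributes driven/driver: belt 260/130 = 2, gear mesh 16/20 = 0.8, chain 186/31 = 6, gear mesh 16/28 = 0.57143.
Overall: 2 × 0.8 × 6 × 0.57143 = 5.4857.

5.49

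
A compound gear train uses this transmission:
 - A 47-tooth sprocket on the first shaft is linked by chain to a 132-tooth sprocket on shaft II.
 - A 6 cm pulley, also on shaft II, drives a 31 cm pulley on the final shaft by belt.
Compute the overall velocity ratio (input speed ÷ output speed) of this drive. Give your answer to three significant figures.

Each stage contributes driven/driver: chain 132/47 = 2.8085, belt 31/6 = 5.1667.
Overall: 2.8085 × 5.1667 = 14.511.

14.5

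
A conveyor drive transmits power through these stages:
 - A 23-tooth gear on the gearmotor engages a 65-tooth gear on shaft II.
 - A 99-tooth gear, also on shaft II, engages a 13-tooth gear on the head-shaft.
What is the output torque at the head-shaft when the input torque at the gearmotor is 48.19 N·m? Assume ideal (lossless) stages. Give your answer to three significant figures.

gear mesh 65/23 = 2.8261 → τ = 48.19·2.8261 = 136.19 N·m
gear mesh 13/99 = 0.13131 → τ = 136.19·0.13131 = 17.883 N·m

17.9 N·m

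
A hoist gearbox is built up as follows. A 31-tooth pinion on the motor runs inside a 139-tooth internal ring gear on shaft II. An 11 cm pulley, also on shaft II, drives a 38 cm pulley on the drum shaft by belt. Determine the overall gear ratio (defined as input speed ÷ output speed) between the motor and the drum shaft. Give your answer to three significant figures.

15.5

Each stage contributes driven/driver: internal gear 139/31 = 4.4839, belt 38/11 = 3.4545.
Overall: 4.4839 × 3.4545 = 15.49.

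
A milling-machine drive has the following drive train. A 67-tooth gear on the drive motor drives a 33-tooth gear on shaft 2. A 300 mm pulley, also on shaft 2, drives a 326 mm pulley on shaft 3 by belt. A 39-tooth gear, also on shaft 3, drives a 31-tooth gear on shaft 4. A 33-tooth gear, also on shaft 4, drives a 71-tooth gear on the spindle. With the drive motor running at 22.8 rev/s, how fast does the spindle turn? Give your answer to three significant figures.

the drive motor → shaft 2 (gear mesh, 33/67): 22.8 ÷ 0.49254 = 46.291 rev/s
shaft 2 → shaft 3 (belt, 326/300): 46.291 ÷ 1.0867 = 42.599 rev/s
shaft 3 → shaft 4 (gear mesh, 31/39): 42.599 ÷ 0.79487 = 53.592 rev/s
shaft 4 → the spindle (gear mesh, 71/33): 53.592 ÷ 2.1515 = 24.909 rev/s

24.9 rev/s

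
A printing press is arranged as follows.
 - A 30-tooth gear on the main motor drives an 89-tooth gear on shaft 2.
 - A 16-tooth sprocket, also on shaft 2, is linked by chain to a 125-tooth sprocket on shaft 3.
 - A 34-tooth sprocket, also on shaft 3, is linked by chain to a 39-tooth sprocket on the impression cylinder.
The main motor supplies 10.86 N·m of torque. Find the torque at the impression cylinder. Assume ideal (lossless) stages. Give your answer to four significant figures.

288.7 N·m

Gear mesh: ratio = 89/30 = 2.9667; torque at shaft 2 = 10.86 × 2.9667 = 32.218 N·m.
Chain: ratio = 125/16 = 7.8125; torque at shaft 3 = 32.218 × 7.8125 = 251.7 N·m.
Chain: ratio = 39/34 = 1.1471; torque at the impression cylinder = 251.7 × 1.1471 = 288.72 N·m.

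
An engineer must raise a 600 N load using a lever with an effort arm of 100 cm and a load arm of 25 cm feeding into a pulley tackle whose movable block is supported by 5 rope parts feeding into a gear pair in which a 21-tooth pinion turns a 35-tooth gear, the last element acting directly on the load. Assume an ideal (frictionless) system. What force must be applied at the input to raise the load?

Lever MA = effort arm / load arm = 100/25 = 4.
Block-and-tackle MA = number of supporting rope parts = 5.
Gear pair MA = 35/21 = 1.6667.
Combined ideal MA = 4 × 5 × 1.6667 = 33.333.
Effort = load / MA = 600 / 33.333 = 18 N.

18 N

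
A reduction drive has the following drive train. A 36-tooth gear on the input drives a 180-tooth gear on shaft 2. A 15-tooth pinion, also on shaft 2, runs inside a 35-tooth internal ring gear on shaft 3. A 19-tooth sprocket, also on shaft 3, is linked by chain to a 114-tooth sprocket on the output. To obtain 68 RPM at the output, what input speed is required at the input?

Overall ratio R = 5 × 2.3333 × 6 = 70.
Required input speed = output speed × R = 68 × 70 = 4760 RPM.

4760 RPM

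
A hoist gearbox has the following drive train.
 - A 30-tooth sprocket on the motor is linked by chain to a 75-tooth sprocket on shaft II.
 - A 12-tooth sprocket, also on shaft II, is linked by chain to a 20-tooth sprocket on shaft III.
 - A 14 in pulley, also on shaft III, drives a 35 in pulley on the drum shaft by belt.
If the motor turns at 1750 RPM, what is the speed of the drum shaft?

168 RPM

the motor → shaft II (chain, 75/30): 1750 ÷ 2.5 = 700 RPM
shaft II → shaft III (chain, 20/12): 700 ÷ 1.6667 = 420 RPM
shaft III → the drum shaft (belt, 35/14): 420 ÷ 2.5 = 168 RPM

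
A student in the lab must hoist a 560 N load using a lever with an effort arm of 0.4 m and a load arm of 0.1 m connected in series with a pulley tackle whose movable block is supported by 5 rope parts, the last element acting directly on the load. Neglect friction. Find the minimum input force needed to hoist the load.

Lever MA = effort arm / load arm = 0.4/0.1 = 4.
Block-and-tackle MA = number of supporting rope parts = 5.
Combined ideal MA = 4 × 5 = 20.
Effort = load / MA = 560 / 20 = 28 N.

28 N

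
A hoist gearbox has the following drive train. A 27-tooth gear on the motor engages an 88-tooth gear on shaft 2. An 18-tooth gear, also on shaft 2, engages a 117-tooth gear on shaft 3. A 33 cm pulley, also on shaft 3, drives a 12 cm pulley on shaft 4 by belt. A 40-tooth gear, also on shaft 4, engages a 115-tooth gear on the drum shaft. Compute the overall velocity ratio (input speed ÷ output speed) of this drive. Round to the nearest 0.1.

Each stage contributes driven/driver: gear mesh 88/27 = 3.2593, gear mesh 117/18 = 6.5, belt 12/33 = 0.36364, gear mesh 115/40 = 2.875.
Overall: 3.2593 × 6.5 × 0.36364 × 2.875 = 22.148.

22.1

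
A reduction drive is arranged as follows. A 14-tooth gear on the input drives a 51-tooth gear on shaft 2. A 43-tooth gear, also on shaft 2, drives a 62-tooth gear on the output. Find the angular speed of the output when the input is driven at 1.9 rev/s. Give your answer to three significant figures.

the input → shaft 2 (gear mesh, 51/14): 1.9 ÷ 3.6429 = 0.52157 rev/s
shaft 2 → the output (gear mesh, 62/43): 0.52157 ÷ 1.4419 = 0.36173 rev/s

0.362 rev/s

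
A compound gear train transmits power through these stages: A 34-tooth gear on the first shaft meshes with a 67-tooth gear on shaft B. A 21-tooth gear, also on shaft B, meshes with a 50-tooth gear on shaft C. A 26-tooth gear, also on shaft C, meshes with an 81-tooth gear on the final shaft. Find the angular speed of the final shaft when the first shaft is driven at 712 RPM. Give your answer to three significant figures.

48.7 RPM

Gear mesh: ratio = 67/34 = 1.9706, so shaft B turns at 712 / 1.9706 = 361.31 RPM.
Gear mesh: ratio = 50/21 = 2.381, so shaft C turns at 361.31 / 2.381 = 151.75 RPM.
Gear mesh: ratio = 81/26 = 3.1154, so the final shaft turns at 151.75 / 3.1154 = 48.71 RPM.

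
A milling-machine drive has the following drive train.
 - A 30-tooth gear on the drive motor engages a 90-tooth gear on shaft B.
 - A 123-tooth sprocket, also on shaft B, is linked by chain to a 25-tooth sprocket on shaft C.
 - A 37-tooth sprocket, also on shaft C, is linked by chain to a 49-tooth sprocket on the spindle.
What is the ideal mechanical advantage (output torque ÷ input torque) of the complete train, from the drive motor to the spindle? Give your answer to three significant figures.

0.808

Each stage contributes driven/driver: gear mesh 90/30 = 3, chain 25/123 = 0.20325, chain 49/37 = 1.3243.
Overall: 3 × 0.20325 × 1.3243 = 0.80751.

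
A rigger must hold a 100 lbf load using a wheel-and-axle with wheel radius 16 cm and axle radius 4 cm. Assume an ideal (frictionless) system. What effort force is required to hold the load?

25 lbf

Wheel-and-axle MA = R/r = 16/4 = 4.
Effort = load / MA = 100 / 4 = 25 lbf.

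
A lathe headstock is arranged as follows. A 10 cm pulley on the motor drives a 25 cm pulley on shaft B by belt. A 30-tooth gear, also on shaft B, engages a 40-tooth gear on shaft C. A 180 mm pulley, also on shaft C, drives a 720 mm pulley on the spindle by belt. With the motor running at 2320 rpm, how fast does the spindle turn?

belt 25/10 = 2.5 → 2320/2.5 = 928 rpm
gear mesh 40/30 = 1.3333 → 928/1.3333 = 696 rpm
belt 720/180 = 4 → 696/4 = 174 rpm

174 rpm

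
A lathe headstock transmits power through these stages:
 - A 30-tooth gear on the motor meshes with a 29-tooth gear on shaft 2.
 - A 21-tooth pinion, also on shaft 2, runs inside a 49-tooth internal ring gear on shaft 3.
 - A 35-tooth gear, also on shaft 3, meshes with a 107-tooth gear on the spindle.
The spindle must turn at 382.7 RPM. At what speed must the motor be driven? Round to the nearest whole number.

2639 RPM

Overall ratio R = 0.96667 × 2.3333 × 3.0571 = 6.8956.
Required input speed = output speed × R = 382.7 × 6.8956 = 2638.9 RPM.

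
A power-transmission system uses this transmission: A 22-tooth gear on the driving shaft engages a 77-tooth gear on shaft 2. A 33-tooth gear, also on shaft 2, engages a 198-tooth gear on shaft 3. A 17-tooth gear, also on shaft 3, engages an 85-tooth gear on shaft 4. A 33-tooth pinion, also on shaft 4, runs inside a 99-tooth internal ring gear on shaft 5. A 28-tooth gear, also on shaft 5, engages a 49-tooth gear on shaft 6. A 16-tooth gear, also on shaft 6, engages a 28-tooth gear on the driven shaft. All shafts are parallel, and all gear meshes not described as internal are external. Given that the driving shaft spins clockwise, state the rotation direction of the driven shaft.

counterclockwise

the driving shaft → shaft 2: external mesh, 1 reversal → CCW.
shaft 2 → shaft 3: external mesh, 1 reversal → CW.
shaft 3 → shaft 4: external mesh, 1 reversal → CCW.
shaft 4 → shaft 5: internal mesh, same direction → CCW.
shaft 5 → shaft 6: external mesh, 1 reversal → CW.
shaft 6 → the driven shaft: external mesh, 1 reversal → CCW.
5 reversals in total — an odd number — so the driven shaft turns opposite to the driving shaft.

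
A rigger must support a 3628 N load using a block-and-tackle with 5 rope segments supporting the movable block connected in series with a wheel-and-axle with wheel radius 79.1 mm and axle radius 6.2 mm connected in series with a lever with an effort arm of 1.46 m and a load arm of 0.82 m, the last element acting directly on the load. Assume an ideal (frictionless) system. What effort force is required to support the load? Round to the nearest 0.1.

Block-and-tackle MA = number of supporting rope parts = 5.
Wheel-and-axle MA = R/r = 79.1/6.2 = 12.758.
Lever MA = effort arm / load arm = 1.46/0.82 = 1.7805.
Combined ideal MA = 5 × 12.758 × 1.7805 = 113.58.
Effort = load / MA = 3628 / 113.58 = 31.943 N.

31.9 N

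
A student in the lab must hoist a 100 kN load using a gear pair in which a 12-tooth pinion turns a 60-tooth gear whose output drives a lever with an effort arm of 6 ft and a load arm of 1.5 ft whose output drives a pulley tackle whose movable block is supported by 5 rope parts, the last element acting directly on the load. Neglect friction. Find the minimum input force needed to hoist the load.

1 kN

Gear pair MA = 60/12 = 5.
Lever MA = effort arm / load arm = 6/1.5 = 4.
Block-and-tackle MA = number of supporting rope parts = 5.
Combined ideal MA = 5 × 4 × 5 = 100.
Effort = load / MA = 100 / 100 = 1 kN.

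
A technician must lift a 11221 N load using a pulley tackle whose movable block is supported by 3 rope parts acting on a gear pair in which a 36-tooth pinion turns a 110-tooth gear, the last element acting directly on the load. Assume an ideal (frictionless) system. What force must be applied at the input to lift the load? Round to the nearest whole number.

Block-and-tackle MA = number of supporting rope parts = 3.
Gear pair MA = 110/36 = 3.0556.
Combined ideal MA = 3 × 3.0556 = 9.1667.
Effort = load / MA = 11221 / 9.1667 = 1224.1 N.

1224 N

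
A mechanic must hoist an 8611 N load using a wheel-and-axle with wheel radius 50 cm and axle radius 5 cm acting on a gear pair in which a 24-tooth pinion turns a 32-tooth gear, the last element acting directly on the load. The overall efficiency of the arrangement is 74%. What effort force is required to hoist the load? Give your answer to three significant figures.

873 N

Wheel-and-axle MA = R/r = 50/5 = 10.
Gear pair MA = 32/24 = 1.3333.
Combined ideal MA = 10 × 1.3333 = 13.333.
Actual MA = 13.333 × 0.74 = 9.8667.
Effort = load / actual MA = 8611 / 9.8667 = 872.74 N.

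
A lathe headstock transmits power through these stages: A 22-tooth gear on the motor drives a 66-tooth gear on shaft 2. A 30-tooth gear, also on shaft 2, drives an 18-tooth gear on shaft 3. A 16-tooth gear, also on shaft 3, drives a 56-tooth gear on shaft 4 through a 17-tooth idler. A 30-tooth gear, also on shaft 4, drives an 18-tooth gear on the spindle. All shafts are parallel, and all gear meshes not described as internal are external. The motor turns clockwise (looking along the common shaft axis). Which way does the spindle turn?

the motor → shaft 2: external mesh, 1 reversal → CCW.
shaft 2 → shaft 3: external mesh, 1 reversal → CW.
shaft 3 → shaft 4: driver → idler → driven is 2 external meshes, 2 reversals → CW.
shaft 4 → the spindle: external mesh, 1 reversal → CCW.
5 reversals in total — an odd number — so the spindle turns opposite to the motor.

anticlockwise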